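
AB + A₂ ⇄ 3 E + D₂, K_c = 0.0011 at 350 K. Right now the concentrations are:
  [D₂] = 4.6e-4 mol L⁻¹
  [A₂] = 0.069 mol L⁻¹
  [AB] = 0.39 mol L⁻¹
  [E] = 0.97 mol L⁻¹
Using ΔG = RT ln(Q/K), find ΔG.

ΔG = 7.72 kJ/mol

Q_c = [E]³·[D₂] / ([AB]·[A₂]) = (0.97)³·(4.6e-4) / ((0.39)·(0.069)) = 0.0156
ΔG = RT ln(Q_c/K_c) = (8.314 J mol⁻¹ K⁻¹)(350 K) × ln(0.0156/0.0011)
   = (2.910 kJ/mol)(2.652) = 7.72 kJ/mol
ΔG > 0, so the forward reaction is non-spontaneous (proceeds in reverse).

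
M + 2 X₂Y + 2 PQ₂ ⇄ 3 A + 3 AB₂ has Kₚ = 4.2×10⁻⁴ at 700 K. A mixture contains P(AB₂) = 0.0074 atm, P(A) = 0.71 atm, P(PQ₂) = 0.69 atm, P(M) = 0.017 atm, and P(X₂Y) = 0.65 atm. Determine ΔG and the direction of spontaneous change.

Qₚ = P(A)³·P(AB₂)³ / (P(M)·P(X₂Y)²·P(PQ₂)²) = (0.71)³·(0.0074)³ / ((0.017)·(0.65)²·(0.69)²) = 4.24×10⁻⁵
ΔG = RT ln(Qₚ/Kₚ) = (8.314 J mol⁻¹ K⁻¹)(700 K) × ln(4.24×10⁻⁵/4.2×10⁻⁴)
   = (5.820 kJ/mol)(-2.293) = -13.3 kJ/mol
ΔG < 0, so the forward reaction is spontaneous (proceeds forward).

ΔG = -13.3 kJ/mol; the forward reaction is spontaneous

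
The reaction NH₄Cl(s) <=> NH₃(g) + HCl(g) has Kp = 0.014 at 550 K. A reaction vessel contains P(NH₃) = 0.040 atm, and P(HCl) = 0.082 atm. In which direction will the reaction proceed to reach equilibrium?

(NH₄Cl is a pure solid — omitted from Qp.)
Qp = P(NH₃)·P(HCl) = (0.040)·(0.082) = 0.0033
Qp = 0.0033 < Kp = 0.014, so the forward reaction proceeds.

in the forward direction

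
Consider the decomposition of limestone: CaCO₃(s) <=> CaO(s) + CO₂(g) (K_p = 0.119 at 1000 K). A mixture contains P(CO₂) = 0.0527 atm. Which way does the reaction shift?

toward products

(CaCO₃, CaO are pure solids — omitted from Q_p.)
Q_p = P(CO₂) = 0.0527
Q_p = 0.0527 < K_p = 0.119, so the forward reaction proceeds.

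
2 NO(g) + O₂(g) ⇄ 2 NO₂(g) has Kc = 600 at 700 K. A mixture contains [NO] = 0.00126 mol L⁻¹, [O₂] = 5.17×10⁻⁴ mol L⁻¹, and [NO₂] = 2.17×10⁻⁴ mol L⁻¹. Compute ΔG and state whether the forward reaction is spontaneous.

Qc = [NO₂]² / ([NO]²·[O₂]) = (2.17×10⁻⁴)² / ((0.00126)²·(5.17×10⁻⁴)) = 57.4
ΔG = RT ln(Qc/Kc) = (8.314 J mol⁻¹ K⁻¹)(700 K) × ln(57.4/600)
   = (5.820 kJ/mol)(-2.347) = -13.7 kJ/mol
ΔG < 0, so the forward reaction is spontaneous (proceeds forward).

ΔG = -13.7 kJ/mol; the forward reaction is spontaneous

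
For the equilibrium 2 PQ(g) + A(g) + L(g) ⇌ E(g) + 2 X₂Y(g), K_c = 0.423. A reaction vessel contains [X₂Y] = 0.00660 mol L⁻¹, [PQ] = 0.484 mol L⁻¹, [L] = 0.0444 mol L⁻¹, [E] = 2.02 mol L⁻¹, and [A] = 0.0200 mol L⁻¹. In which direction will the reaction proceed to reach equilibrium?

neither direction; the system is at equilibrium

Q_c = [E]·[X₂Y]² / ([PQ]²·[A]·[L]) = (2.02)·(0.00660)² / ((0.484)²·(0.0200)·(0.0444)) = 0.423
Q_c = 0.423 = K_c, so the system is already at equilibrium.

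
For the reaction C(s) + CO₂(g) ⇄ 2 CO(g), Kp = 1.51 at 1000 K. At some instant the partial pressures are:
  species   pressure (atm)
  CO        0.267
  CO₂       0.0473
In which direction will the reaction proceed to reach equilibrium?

(C is a pure solid — omitted from Qp.)
Qp = P(CO)² / P(CO₂) = (0.267)² / (0.0473) = 1.51
Qp = 1.51 = Kp, so the system is already at equilibrium.

neither direction; the system is at equilibrium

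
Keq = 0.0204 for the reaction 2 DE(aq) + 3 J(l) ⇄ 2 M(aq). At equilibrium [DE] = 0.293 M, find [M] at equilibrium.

[M] = 0.0418 M

(J is a pure liquid — omitted from Keq.)
At equilibrium, Keq = [M]² / [DE]² = 0.0204.
([M])² / (0.293)² = 0.0204
[M]² = 0.00175 ⇒ [M] = 0.0418 M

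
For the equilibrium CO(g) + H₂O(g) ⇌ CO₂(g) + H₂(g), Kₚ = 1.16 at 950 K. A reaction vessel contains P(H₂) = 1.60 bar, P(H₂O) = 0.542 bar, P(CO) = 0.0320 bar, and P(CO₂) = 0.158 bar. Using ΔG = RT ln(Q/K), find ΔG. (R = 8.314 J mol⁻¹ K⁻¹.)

Qₚ = P(CO₂)·P(H₂) / (P(CO)·P(H₂O)) = (0.158)·(1.60) / ((0.0320)·(0.542)) = 14.6
ΔG = RT ln(Qₚ/Kₚ) = (8.314 J mol⁻¹ K⁻¹)(950 K) × ln(14.6/1.16)
   = (7.898 kJ/mol)(2.533) = 20.0 kJ/mol
ΔG > 0, so the forward reaction is non-spontaneous (proceeds in reverse).

ΔG = 20.0 kJ/mol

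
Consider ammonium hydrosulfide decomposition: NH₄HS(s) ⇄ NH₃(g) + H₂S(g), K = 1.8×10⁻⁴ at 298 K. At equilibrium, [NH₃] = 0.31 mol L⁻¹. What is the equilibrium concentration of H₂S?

(NH₄HS is a pure solid — omitted from K.)
At equilibrium, K = [NH₃]·[H₂S] = 1.8×10⁻⁴.
(0.31)·([H₂S]) = 1.8×10⁻⁴
[H₂S] = 5.81×10⁻⁴ = 5.8×10⁻⁴ mol L⁻¹

[H₂S] = 5.8×10⁻⁴ mol L⁻¹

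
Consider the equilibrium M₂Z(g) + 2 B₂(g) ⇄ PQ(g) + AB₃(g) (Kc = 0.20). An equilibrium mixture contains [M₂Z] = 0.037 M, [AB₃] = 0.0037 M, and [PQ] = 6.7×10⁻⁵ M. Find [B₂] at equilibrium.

[B₂] = 0.0058 M

At equilibrium, Kc = [PQ]·[AB₃] / ([M₂Z]·[B₂]²) = 0.20.
(6.7×10⁻⁵)·(0.0037) / ((0.037)·([B₂])²) = 0.20
[B₂]² = 3.35×10⁻⁵ ⇒ [B₂] = 0.0058 M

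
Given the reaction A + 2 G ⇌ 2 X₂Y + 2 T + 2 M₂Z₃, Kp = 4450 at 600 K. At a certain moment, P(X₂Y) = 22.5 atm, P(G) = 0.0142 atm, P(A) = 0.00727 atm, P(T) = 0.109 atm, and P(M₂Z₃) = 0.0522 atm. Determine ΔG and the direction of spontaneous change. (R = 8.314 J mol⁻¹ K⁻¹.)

Qp = P(X₂Y)²·P(T)²·P(M₂Z₃)² / (P(A)·P(G)²) = (22.5)²·(0.109)²·(0.0522)² / ((0.00727)·(0.0142)²) = 11200
ΔG = RT ln(Qp/Kp) = (8.314 J mol⁻¹ K⁻¹)(600 K) × ln(11200/4450)
   = (4.988 kJ/mol)(0.9230) = 4.60 kJ/mol
ΔG > 0, so the forward reaction is non-spontaneous (proceeds in reverse).

ΔG = 4.60 kJ/mol; the forward reaction is non-spontaneous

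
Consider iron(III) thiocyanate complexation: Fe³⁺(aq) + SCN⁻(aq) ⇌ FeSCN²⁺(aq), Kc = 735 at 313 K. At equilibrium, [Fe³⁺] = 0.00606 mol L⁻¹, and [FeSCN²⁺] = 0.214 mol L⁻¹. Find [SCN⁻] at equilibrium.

At equilibrium, Kc = [FeSCN²⁺] / ([Fe³⁺]·[SCN⁻]) = 735.
(0.214) / ((0.00606)·([SCN⁻])) = 735
[SCN⁻] = 0.0480 mol L⁻¹

[SCN⁻] = 0.0480 mol L⁻¹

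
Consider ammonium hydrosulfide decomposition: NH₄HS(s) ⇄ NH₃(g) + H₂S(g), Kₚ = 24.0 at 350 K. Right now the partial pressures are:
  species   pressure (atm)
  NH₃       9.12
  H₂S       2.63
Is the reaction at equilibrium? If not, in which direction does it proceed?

no net change (already at equilibrium)

(NH₄HS is a pure solid — omitted from Qₚ.)
Qₚ = P(NH₃)·P(H₂S) = (9.12)·(2.63) = 24.0
Qₚ = 24.0 = Kₚ, so the system is already at equilibrium.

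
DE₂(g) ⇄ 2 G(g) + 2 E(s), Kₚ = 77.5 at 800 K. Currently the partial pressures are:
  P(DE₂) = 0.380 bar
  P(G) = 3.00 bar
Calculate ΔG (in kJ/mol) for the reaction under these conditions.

ΔG = -7.88 kJ/mol

(E is a pure solid — omitted from Qₚ.)
Qₚ = P(G)² / P(DE₂) = (3.00)² / (0.380) = 23.7
ΔG = RT ln(Qₚ/Kₚ) = (8.314 J mol⁻¹ K⁻¹)(800 K) × ln(23.7/77.5)
   = (6.651 kJ/mol)(-1.185) = -7.88 kJ/mol
ΔG < 0, so the forward reaction is spontaneous (proceeds forward).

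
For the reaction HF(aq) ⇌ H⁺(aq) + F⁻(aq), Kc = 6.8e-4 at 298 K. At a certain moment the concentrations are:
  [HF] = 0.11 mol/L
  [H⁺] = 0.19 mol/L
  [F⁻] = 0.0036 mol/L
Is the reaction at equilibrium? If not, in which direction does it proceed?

to the left

Qc = [H⁺]·[F⁻] / [HF] = (0.19)·(0.0036) / (0.11) = 0.0062
Qc = 0.0062 > Kc = 6.8e-4, so the reverse reaction proceeds.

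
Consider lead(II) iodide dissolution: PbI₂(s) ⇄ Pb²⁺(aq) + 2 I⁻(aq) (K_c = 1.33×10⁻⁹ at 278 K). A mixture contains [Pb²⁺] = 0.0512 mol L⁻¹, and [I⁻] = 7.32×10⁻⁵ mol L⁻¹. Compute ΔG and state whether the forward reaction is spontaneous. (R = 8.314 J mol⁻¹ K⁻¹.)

(PbI₂ is a pure solid — omitted from Q_c.)
Q_c = [Pb²⁺]·[I⁻]² = (0.0512)·(7.32×10⁻⁵)² = 2.74×10⁻¹⁰
ΔG = RT ln(Q_c/K_c) = (8.314 J mol⁻¹ K⁻¹)(278 K) × ln(2.74×10⁻¹⁰/1.33×10⁻⁹)
   = (2.311 kJ/mol)(-1.580) = -3.65 kJ/mol
ΔG < 0, so the forward reaction is spontaneous (proceeds forward).

ΔG = -3.65 kJ/mol; the forward reaction is spontaneous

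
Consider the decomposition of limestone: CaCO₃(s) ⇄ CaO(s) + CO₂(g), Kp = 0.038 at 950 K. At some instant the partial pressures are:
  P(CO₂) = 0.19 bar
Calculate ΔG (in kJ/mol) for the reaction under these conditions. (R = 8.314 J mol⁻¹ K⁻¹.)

(CaCO₃, CaO are pure solids — omitted from Qp.)
Qp = P(CO₂) = 0.190
ΔG = RT ln(Qp/Kp) = (8.314 J mol⁻¹ K⁻¹)(950 K) × ln(0.190/0.038)
   = (7.898 kJ/mol)(1.609) = 12.7 kJ/mol
ΔG > 0, so the forward reaction is non-spontaneous (proceeds in reverse).

ΔG = 12.7 kJ/mol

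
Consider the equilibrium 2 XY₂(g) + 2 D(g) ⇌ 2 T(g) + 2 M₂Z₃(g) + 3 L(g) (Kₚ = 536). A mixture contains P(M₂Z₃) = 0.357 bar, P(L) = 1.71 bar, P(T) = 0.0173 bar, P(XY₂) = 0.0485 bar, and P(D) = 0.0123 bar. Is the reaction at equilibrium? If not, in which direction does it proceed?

Qₚ = P(T)²·P(M₂Z₃)²·P(L)³ / (P(XY₂)²·P(D)²) = (0.0173)²·(0.357)²·(1.71)³ / ((0.0485)²·(0.0123)²) = 536
Qₚ = 536 = Kₚ, so the system is already at equilibrium.

no net change (already at equilibrium)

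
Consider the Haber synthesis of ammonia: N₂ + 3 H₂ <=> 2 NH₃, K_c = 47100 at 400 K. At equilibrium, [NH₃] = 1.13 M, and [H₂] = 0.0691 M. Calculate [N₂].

At equilibrium, K_c = [NH₃]² / ([N₂]·[H₂]³) = 47100.
(1.13)² / (([N₂])·(0.0691)³) = 47100
[N₂] = 0.0822 M

[N₂] = 0.0822 M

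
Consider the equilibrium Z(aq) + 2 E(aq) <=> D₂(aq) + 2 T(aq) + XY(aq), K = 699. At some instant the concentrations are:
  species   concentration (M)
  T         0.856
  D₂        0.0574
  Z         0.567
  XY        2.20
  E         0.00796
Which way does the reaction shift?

Q = [D₂]·[T]²·[XY] / ([Z]·[E]²) = (0.0574)·(0.856)²·(2.20) / ((0.567)·(0.00796)²) = 2580
Q = 2580 > K = 699, so the reverse reaction proceeds.

reverse (toward reactants)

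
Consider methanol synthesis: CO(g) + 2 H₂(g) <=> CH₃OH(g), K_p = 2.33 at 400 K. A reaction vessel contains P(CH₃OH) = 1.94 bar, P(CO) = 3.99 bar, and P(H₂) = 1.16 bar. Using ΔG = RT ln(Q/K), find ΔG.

Q_p = P(CH₃OH) / (P(CO)·P(H₂)²) = (1.94) / ((3.99)·(1.16)²) = 0.361
ΔG = RT ln(Q_p/K_p) = (8.314 J mol⁻¹ K⁻¹)(400 K) × ln(0.361/2.33)
   = (3.326 kJ/mol)(-1.865) = -6.20 kJ/mol
ΔG < 0, so the forward reaction is spontaneous (proceeds forward).

ΔG = -6.20 kJ/mol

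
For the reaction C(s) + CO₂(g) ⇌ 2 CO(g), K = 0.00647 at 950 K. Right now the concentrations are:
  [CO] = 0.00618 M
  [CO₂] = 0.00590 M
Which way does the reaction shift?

neither direction; the system is at equilibrium

(C is a pure solid — omitted from Q.)
Q = [CO]² / [CO₂] = (0.00618)² / (0.00590) = 0.00647
Q = 0.00647 = K, so the system is already at equilibrium.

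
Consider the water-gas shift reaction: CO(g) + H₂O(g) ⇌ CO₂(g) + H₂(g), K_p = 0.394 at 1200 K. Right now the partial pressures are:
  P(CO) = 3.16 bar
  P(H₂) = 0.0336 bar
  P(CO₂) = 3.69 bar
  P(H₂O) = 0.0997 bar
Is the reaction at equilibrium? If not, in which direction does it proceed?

at equilibrium

Q_p = P(CO₂)·P(H₂) / (P(CO)·P(H₂O)) = (3.69)·(0.0336) / ((3.16)·(0.0997)) = 0.394
Q_p = 0.394 = K_p, so the system is already at equilibrium.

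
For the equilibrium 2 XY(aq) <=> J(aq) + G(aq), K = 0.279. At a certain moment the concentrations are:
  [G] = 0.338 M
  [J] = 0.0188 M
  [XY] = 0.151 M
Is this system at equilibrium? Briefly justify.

Q = [J]·[G] / [XY]² = (0.0188)·(0.338) / (0.151)² = 0.279
Q = 0.279 = K; the system is at equilibrium.

yes, at equilibrium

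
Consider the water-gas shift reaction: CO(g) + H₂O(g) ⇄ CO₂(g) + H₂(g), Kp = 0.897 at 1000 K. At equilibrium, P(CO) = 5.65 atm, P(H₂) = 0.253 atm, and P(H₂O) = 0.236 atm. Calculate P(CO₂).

P(CO₂) = 4.73 atm

At equilibrium, Kp = P(CO₂)·P(H₂) / (P(CO)·P(H₂O)) = 0.897.
(P(CO₂))·(0.253) / ((5.65)·(0.236)) = 0.897
P(CO₂) = 4.73 atm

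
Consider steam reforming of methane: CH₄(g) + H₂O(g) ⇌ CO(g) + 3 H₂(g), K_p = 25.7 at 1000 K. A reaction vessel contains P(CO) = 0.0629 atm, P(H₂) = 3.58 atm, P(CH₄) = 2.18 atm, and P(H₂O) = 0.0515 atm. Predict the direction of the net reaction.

Q_p = P(CO)·P(H₂)³ / (P(CH₄)·P(H₂O)) = (0.0629)·(3.58)³ / ((2.18)·(0.0515)) = 25.7
Q_p = 25.7 = K_p, so the system is already at equilibrium.

at equilibrium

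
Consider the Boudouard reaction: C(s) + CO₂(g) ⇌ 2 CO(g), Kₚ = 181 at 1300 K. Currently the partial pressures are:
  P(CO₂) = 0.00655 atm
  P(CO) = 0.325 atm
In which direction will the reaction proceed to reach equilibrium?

in the forward direction

(C is a pure solid — omitted from Qₚ.)
Qₚ = P(CO)² / P(CO₂) = (0.325)² / (0.00655) = 16.1
Qₚ = 16.1 < Kₚ = 181, so the forward reaction proceeds.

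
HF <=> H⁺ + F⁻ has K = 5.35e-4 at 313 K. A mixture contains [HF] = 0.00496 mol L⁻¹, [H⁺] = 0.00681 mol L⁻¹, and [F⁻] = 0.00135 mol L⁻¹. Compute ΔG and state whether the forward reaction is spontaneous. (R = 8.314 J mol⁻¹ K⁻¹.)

ΔG = 3.23 kJ/mol; the forward reaction is non-spontaneous

Q = [H⁺]·[F⁻] / [HF] = (0.00681)·(0.00135) / (0.00496) = 0.00185
ΔG = RT ln(Q/K) = (8.314 J mol⁻¹ K⁻¹)(313 K) × ln(0.00185/5.35e-4)
   = (2.602 kJ/mol)(1.241) = 3.23 kJ/mol
ΔG > 0, so the forward reaction is non-spontaneous (proceeds in reverse).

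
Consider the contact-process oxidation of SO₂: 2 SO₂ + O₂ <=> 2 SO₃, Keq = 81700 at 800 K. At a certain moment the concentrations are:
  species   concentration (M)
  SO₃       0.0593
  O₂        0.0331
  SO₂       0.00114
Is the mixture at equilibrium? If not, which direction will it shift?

Q = [SO₃]² / ([SO₂]²·[O₂]) = (0.0593)² / ((0.00114)²·(0.0331)) = 81700
Q = 81700 = Keq; the system is at equilibrium.

yes, at equilibrium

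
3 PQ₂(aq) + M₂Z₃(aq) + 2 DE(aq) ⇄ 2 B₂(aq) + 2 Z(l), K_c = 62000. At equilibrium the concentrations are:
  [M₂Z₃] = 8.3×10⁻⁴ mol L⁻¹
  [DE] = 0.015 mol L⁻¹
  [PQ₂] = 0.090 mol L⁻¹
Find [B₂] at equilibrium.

(Z is a pure liquid — omitted from K_c.)
At equilibrium, K_c = [B₂]² / ([PQ₂]³·[M₂Z₃]·[DE]²) = 62000.
([B₂])² / ((0.090)³·(8.3×10⁻⁴)·(0.015)²) = 62000
[B₂]² = 8.44×10⁻⁶ ⇒ [B₂] = 0.0029 mol L⁻¹

[B₂] = 0.0029 mol L⁻¹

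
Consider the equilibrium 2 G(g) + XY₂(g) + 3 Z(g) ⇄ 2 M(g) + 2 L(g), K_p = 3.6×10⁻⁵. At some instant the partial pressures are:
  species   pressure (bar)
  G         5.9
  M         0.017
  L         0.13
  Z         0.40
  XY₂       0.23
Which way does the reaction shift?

Q_p = P(M)²·P(L)² / (P(G)²·P(XY₂)·P(Z)³) = (0.017)²·(0.13)² / ((5.9)²·(0.23)·(0.40)³) = 9.5×10⁻⁶
Q_p = 9.5×10⁻⁶ < K_p = 3.6×10⁻⁵, so the forward reaction proceeds.

forward (toward products)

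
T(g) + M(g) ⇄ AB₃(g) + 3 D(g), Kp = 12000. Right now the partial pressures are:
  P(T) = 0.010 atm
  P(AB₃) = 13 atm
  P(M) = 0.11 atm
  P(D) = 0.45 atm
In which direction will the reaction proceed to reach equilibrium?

Qp = P(AB₃)·P(D)³ / (P(T)·P(M)) = (13)·(0.45)³ / ((0.010)·(0.11)) = 1100
Qp = 1100 < Kp = 12000, so the forward reaction proceeds.

in the forward direction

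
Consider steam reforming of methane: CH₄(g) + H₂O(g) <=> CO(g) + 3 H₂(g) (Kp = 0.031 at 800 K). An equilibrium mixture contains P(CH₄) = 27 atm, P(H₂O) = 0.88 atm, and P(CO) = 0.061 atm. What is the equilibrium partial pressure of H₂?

P(H₂) = 2.3 atm

At equilibrium, Kp = P(CO)·P(H₂)³ / (P(CH₄)·P(H₂O)) = 0.031.
(0.061)·(P(H₂))³ / ((27)·(0.88)) = 0.031
P(H₂)³ = 12.1 ⇒ P(H₂) = 2.3 atm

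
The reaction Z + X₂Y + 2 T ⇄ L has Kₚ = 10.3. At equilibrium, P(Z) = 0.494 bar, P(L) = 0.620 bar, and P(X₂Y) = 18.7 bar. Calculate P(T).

At equilibrium, Kₚ = P(L) / (P(Z)·P(X₂Y)·P(T)²) = 10.3.
(0.620) / ((0.494)·(18.7)·(P(T))²) = 10.3
P(T)² = 0.00652 ⇒ P(T) = 0.0807 bar

P(T) = 0.0807 bar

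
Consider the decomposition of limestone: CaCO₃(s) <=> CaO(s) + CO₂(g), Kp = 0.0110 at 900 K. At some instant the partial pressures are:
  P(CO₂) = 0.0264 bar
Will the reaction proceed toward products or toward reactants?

(CaCO₃, CaO are pure solids — omitted from Qp.)
Qp = P(CO₂) = 0.0264
Qp = 0.0264 > Kp = 0.0110, so the reverse reaction proceeds.

to the left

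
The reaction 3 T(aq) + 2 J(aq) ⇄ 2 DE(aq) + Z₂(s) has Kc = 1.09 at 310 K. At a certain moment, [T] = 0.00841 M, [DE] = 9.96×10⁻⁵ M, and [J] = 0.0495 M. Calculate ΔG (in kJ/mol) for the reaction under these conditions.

ΔG = 4.72 kJ/mol

(Z₂ is a pure solid — omitted from Qc.)
Qc = [DE]² / ([T]³·[J]²) = (9.96×10⁻⁵)² / ((0.00841)³·(0.0495)²) = 6.81
ΔG = RT ln(Qc/Kc) = (8.314 J mol⁻¹ K⁻¹)(310 K) × ln(6.81/1.09)
   = (2.577 kJ/mol)(1.832) = 4.72 kJ/mol
ΔG > 0, so the forward reaction is non-spontaneous (proceeds in reverse).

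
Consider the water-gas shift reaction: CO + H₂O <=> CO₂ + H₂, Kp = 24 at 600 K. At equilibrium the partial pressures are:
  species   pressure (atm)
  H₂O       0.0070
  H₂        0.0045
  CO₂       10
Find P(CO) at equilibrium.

P(CO) = 0.27 atm

At equilibrium, Kp = P(CO₂)·P(H₂) / (P(CO)·P(H₂O)) = 24.
(10)·(0.0045) / ((P(CO))·(0.0070)) = 24
P(CO) = 0.268 = 0.27 atm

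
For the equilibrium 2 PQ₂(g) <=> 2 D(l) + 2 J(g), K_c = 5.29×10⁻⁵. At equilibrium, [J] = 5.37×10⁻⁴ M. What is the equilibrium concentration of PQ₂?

[PQ₂] = 0.0738 M

(D is a pure liquid — omitted from K_c.)
At equilibrium, K_c = [J]² / [PQ₂]² = 5.29×10⁻⁵.
(5.37×10⁻⁴)² / ([PQ₂])² = 5.29×10⁻⁵
[PQ₂]² = 0.00545 ⇒ [PQ₂] = 0.0738 M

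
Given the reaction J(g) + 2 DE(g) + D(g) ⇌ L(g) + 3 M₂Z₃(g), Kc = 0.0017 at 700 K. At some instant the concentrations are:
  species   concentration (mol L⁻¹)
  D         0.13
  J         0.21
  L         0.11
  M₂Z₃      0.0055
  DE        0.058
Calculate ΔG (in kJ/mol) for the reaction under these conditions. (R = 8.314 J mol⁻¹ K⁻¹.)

Qc = [L]·[M₂Z₃]³ / ([J]·[DE]²·[D]) = (0.11)·(0.0055)³ / ((0.21)·(0.058)²·(0.13)) = 1.99×10⁻⁴
ΔG = RT ln(Qc/Kc) = (8.314 J mol⁻¹ K⁻¹)(700 K) × ln(1.99×10⁻⁴/0.0017)
   = (5.820 kJ/mol)(-2.145) = -12.5 kJ/mol
ΔG < 0, so the forward reaction is spontaneous (proceeds forward).

ΔG = -12.5 kJ/mol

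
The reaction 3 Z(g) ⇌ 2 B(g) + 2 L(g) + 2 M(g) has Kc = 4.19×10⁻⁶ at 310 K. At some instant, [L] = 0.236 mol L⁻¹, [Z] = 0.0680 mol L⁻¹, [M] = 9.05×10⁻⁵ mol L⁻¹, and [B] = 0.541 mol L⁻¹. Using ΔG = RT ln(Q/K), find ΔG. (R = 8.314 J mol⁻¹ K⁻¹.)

Qc = [B]²·[L]²·[M]² / [Z]³ = (0.541)²·(0.236)²·(9.05×10⁻⁵)² / (0.0680)³ = 4.25×10⁻⁷
ΔG = RT ln(Qc/Kc) = (8.314 J mol⁻¹ K⁻¹)(310 K) × ln(4.25×10⁻⁷/4.19×10⁻⁶)
   = (2.577 kJ/mol)(-2.288) = -5.90 kJ/mol
ΔG < 0, so the forward reaction is spontaneous (proceeds forward).

ΔG = -5.90 kJ/mol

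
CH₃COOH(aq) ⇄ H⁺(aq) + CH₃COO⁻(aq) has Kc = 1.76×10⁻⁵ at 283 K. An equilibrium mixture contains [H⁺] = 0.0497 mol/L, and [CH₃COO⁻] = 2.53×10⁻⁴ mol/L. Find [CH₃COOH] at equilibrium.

At equilibrium, Kc = [H⁺]·[CH₃COO⁻] / [CH₃COOH] = 1.76×10⁻⁵.
(0.0497)·(2.53×10⁻⁴) / ([CH₃COOH]) = 1.76×10⁻⁵
[CH₃COOH] = 0.714 mol/L

[CH₃COOH] = 0.714 mol/L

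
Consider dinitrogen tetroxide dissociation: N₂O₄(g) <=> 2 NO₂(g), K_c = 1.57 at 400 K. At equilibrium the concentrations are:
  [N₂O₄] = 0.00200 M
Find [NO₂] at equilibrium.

[NO₂] = 0.0560 M

At equilibrium, K_c = [NO₂]² / [N₂O₄] = 1.57.
([NO₂])² / (0.00200) = 1.57
[NO₂]² = 0.00314 ⇒ [NO₂] = 0.0560 M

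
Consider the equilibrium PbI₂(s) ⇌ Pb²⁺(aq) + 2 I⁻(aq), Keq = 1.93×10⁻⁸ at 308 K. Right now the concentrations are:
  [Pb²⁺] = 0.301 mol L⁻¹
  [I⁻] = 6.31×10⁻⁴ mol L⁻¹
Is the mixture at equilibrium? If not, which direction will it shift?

no; Q > K, reaction proceeds in reverse

(PbI₂ is a pure solid — omitted from Q.)
Q = [Pb²⁺]·[I⁻]² = (0.301)·(6.31×10⁻⁴)² = 1.20×10⁻⁷
Q = 1.20×10⁻⁷ > Keq = 1.93×10⁻⁸: net reverse reaction.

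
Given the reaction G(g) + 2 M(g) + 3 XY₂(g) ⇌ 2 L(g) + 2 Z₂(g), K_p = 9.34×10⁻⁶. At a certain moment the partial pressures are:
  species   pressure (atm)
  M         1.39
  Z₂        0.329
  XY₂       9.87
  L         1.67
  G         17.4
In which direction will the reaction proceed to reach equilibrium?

neither direction; the system is at equilibrium

Q_p = P(L)²·P(Z₂)² / (P(G)·P(M)²·P(XY₂)³) = (1.67)²·(0.329)² / ((17.4)·(1.39)²·(9.87)³) = 9.34×10⁻⁶
Q_p = 9.34×10⁻⁶ = K_p, so the system is already at equilibrium.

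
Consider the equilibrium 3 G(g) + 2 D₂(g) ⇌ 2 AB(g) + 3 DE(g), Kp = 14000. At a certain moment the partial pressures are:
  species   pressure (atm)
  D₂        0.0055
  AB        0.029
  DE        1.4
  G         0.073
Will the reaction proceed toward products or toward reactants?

Qp = P(AB)²·P(DE)³ / (P(G)³·P(D₂)²) = (0.029)²·(1.4)³ / ((0.073)³·(0.0055)²) = 2.0×10⁵
Qp = 2.0×10⁵ > Kp = 14000, so the reverse reaction proceeds.

reverse (toward reactants)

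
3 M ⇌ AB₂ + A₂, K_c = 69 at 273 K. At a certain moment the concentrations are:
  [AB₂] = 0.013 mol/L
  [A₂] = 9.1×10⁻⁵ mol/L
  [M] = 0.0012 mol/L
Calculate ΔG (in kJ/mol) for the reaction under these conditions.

ΔG = 5.21 kJ/mol

Q_c = [AB₂]·[A₂] / [M]³ = (0.013)·(9.1×10⁻⁵) / (0.0012)³ = 685
ΔG = RT ln(Q_c/K_c) = (8.314 J mol⁻¹ K⁻¹)(273 K) × ln(685/69)
   = (2.270 kJ/mol)(2.295) = 5.21 kJ/mol
ΔG > 0, so the forward reaction is non-spontaneous (proceeds in reverse).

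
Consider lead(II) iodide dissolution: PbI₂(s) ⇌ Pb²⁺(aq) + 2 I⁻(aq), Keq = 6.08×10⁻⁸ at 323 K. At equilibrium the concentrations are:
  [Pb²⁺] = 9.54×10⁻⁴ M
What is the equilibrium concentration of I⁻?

(PbI₂ is a pure solid — omitted from Keq.)
At equilibrium, Keq = [Pb²⁺]·[I⁻]² = 6.08×10⁻⁸.
(9.54×10⁻⁴)·([I⁻])² = 6.08×10⁻⁸
[I⁻]² = 6.37×10⁻⁵ ⇒ [I⁻] = 0.00798 M

[I⁻] = 0.00798 M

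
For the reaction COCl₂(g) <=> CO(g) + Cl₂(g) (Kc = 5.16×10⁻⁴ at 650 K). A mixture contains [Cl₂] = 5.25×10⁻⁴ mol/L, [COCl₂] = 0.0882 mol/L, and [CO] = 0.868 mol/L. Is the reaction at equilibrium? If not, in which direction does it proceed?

Qc = [CO]·[Cl₂] / [COCl₂] = (0.868)·(5.25×10⁻⁴) / (0.0882) = 0.00517
Qc = 0.00517 > Kc = 5.16×10⁻⁴, so the reverse reaction proceeds.

in the reverse direction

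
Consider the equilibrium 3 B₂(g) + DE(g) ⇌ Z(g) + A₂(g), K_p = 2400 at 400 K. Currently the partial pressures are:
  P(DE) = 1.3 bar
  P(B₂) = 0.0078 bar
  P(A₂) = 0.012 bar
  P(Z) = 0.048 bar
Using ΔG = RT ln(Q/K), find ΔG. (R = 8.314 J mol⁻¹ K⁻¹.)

ΔG = -3.14 kJ/mol

Q_p = P(Z)·P(A₂) / (P(B₂)³·P(DE)) = (0.048)·(0.012) / ((0.0078)³·(1.3)) = 934
ΔG = RT ln(Q_p/K_p) = (8.314 J mol⁻¹ K⁻¹)(400 K) × ln(934/2400)
   = (3.326 kJ/mol)(-0.9437) = -3.14 kJ/mol
ΔG < 0, so the forward reaction is spontaneous (proceeds forward).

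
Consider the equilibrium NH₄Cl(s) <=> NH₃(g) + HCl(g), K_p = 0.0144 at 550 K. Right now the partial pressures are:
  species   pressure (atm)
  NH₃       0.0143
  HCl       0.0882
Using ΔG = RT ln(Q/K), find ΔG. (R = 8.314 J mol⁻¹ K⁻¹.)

(NH₄Cl is a pure solid — omitted from Q_p.)
Q_p = P(NH₃)·P(HCl) = (0.0143)·(0.0882) = 0.00126
ΔG = RT ln(Q_p/K_p) = (8.314 J mol⁻¹ K⁻¹)(550 K) × ln(0.00126/0.0144)
   = (4.573 kJ/mol)(-2.436) = -11.1 kJ/mol
ΔG < 0, so the forward reaction is spontaneous (proceeds forward).

ΔG = -11.1 kJ/mol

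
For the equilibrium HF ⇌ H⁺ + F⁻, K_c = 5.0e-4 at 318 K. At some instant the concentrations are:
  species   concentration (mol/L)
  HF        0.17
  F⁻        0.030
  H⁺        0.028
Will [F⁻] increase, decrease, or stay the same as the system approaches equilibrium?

decrease

Q_c = [H⁺]·[F⁻] / [HF] = (0.028)·(0.030) / (0.17) = 0.0049
Q_c = 0.0049 > K_c = 5.0e-4: net reverse reaction.
F⁻ is a product, so it decreases.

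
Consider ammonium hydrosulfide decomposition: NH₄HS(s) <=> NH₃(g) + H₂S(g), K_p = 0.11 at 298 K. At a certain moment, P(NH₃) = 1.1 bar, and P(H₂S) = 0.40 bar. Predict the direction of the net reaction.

in the reverse direction

(NH₄HS is a pure solid — omitted from Q_p.)
Q_p = P(NH₃)·P(H₂S) = (1.1)·(0.40) = 0.44
Q_p = 0.44 > K_p = 0.11, so the reverse reaction proceeds.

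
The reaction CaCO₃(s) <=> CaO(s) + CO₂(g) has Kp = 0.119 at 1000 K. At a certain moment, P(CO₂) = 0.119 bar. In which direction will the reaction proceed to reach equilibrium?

neither direction; the system is at equilibrium

(CaCO₃, CaO are pure solids — omitted from Qp.)
Qp = P(CO₂) = 0.119
Qp = 0.119 = Kp, so the system is already at equilibrium.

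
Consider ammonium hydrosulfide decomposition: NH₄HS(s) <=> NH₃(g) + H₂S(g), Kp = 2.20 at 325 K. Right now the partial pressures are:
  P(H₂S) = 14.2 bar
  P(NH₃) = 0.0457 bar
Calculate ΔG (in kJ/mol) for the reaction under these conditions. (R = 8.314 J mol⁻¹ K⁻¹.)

(NH₄HS is a pure solid — omitted from Qp.)
Qp = P(NH₃)·P(H₂S) = (0.0457)·(14.2) = 0.649
ΔG = RT ln(Qp/Kp) = (8.314 J mol⁻¹ K⁻¹)(325 K) × ln(0.649/2.20)
   = (2.702 kJ/mol)(-1.221) = -3.30 kJ/mol
ΔG < 0, so the forward reaction is spontaneous (proceeds forward).

ΔG = -3.30 kJ/mol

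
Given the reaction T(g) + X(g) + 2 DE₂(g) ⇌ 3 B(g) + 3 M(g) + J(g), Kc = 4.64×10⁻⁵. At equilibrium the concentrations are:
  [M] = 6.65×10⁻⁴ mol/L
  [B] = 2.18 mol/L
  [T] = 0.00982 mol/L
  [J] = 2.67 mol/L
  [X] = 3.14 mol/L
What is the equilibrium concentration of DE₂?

[DE₂] = 0.0754 mol/L

At equilibrium, Kc = [B]³·[M]³·[J] / ([T]·[X]·[DE₂]²) = 4.64×10⁻⁵.
(2.18)³·(6.65×10⁻⁴)³·(2.67) / ((0.00982)·(3.14)·([DE₂])²) = 4.64×10⁻⁵
[DE₂]² = 0.00569 ⇒ [DE₂] = 0.0754 mol/L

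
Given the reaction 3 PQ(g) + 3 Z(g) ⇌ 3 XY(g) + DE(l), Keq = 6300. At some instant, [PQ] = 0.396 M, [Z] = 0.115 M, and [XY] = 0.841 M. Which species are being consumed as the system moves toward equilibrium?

none (at equilibrium)

(DE is a pure liquid — omitted from Q.)
Q = [XY]³ / ([PQ]³·[Z]³) = (0.841)³ / ((0.396)³·(0.115)³) = 6300
Q = 6300 = Keq; the system is at equilibrium.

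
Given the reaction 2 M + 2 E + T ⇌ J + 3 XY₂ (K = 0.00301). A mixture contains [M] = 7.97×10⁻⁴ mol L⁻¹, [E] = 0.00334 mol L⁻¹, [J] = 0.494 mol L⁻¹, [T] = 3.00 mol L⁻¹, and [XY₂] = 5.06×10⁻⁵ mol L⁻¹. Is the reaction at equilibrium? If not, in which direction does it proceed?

no net change (already at equilibrium)

Q = [J]·[XY₂]³ / ([M]²·[E]²·[T]) = (0.494)·(5.06×10⁻⁵)³ / ((7.97×10⁻⁴)²·(0.00334)²·(3.00)) = 0.00301
Q = 0.00301 = K, so the system is already at equilibrium.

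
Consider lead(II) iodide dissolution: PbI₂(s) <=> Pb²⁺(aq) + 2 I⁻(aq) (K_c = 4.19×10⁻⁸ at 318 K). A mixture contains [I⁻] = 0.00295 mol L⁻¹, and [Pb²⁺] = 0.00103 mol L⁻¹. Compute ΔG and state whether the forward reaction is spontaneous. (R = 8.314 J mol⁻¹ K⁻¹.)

ΔG = -4.08 kJ/mol; the forward reaction is spontaneous

(PbI₂ is a pure solid — omitted from Q_c.)
Q_c = [Pb²⁺]·[I⁻]² = (0.00103)·(0.00295)² = 8.96×10⁻⁹
ΔG = RT ln(Q_c/K_c) = (8.314 J mol⁻¹ K⁻¹)(318 K) × ln(8.96×10⁻⁹/4.19×10⁻⁸)
   = (2.644 kJ/mol)(-1.543) = -4.08 kJ/mol
ΔG < 0, so the forward reaction is spontaneous (proceeds forward).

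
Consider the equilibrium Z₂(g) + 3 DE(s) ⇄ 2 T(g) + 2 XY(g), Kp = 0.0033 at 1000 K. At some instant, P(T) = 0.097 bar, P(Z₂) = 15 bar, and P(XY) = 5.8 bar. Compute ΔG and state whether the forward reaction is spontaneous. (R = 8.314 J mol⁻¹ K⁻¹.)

(DE is a pure solid — omitted from Qp.)
Qp = P(T)²·P(XY)² / P(Z₂) = (0.097)²·(5.8)² / (15) = 0.0211
ΔG = RT ln(Qp/Kp) = (8.314 J mol⁻¹ K⁻¹)(1000 K) × ln(0.0211/0.0033)
   = (8.314 kJ/mol)(1.855) = 15.4 kJ/mol
ΔG > 0, so the forward reaction is non-spontaneous (proceeds in reverse).

ΔG = 15.4 kJ/mol; the forward reaction is non-spontaneous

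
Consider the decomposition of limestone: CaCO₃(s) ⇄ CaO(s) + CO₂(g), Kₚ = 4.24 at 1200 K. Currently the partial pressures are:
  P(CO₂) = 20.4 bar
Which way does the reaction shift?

in the reverse direction

(CaCO₃, CaO are pure solids — omitted from Qₚ.)
Qₚ = P(CO₂) = 20.4
Qₚ = 20.4 > Kₚ = 4.24, so the reverse reaction proceeds.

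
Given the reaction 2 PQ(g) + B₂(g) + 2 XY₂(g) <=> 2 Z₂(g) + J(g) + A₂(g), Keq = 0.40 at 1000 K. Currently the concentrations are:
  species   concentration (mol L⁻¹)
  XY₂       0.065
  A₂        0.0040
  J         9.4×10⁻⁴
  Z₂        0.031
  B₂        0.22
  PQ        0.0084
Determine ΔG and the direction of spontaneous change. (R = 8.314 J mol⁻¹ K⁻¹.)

ΔG = -16.5 kJ/mol; the forward reaction is spontaneous

Q = [Z₂]²·[J]·[A₂] / ([PQ]²·[B₂]·[XY₂]²) = (0.031)²·(9.4×10⁻⁴)·(0.0040) / ((0.0084)²·(0.22)·(0.065)²) = 0.0551
ΔG = RT ln(Q/Keq) = (8.314 J mol⁻¹ K⁻¹)(1000 K) × ln(0.0551/0.40)
   = (8.314 kJ/mol)(-1.982) = -16.5 kJ/mol
ΔG < 0, so the forward reaction is spontaneous (proceeds forward).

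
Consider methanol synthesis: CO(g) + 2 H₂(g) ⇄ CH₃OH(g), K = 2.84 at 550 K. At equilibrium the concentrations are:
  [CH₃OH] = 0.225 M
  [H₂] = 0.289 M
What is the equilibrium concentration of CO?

At equilibrium, K = [CH₃OH] / ([CO]·[H₂]²) = 2.84.
(0.225) / (([CO])·(0.289)²) = 2.84
[CO] = 0.949 M

[CO] = 0.949 M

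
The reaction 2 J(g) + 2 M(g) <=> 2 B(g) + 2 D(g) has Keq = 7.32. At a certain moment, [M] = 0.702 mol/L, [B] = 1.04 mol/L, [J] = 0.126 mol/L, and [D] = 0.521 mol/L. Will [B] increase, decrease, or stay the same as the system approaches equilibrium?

decrease

Q = [B]²·[D]² / ([J]²·[M]²) = (1.04)²·(0.521)² / ((0.126)²·(0.702)²) = 37.5
Q = 37.5 > Keq = 7.32: net reverse reaction.
B is a product, so it decreases.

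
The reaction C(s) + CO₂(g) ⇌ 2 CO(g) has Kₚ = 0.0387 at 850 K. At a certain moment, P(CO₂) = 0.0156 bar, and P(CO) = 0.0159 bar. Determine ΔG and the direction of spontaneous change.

ΔG = -6.15 kJ/mol; the forward reaction is spontaneous

(C is a pure solid — omitted from Qₚ.)
Qₚ = P(CO)² / P(CO₂) = (0.0159)² / (0.0156) = 0.0162
ΔG = RT ln(Qₚ/Kₚ) = (8.314 J mol⁻¹ K⁻¹)(850 K) × ln(0.0162/0.0387)
   = (7.067 kJ/mol)(-0.8708) = -6.15 kJ/mol
ΔG < 0, so the forward reaction is spontaneous (proceeds forward).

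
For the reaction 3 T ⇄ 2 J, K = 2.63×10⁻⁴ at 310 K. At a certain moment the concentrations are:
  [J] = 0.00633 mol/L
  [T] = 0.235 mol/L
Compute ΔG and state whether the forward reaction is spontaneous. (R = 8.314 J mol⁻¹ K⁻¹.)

ΔG = 6.35 kJ/mol; the forward reaction is non-spontaneous

Q = [J]² / [T]³ = (0.00633)² / (0.235)³ = 0.00309
ΔG = RT ln(Q/K) = (8.314 J mol⁻¹ K⁻¹)(310 K) × ln(0.00309/2.63×10⁻⁴)
   = (2.577 kJ/mol)(2.464) = 6.35 kJ/mol
ΔG > 0, so the forward reaction is non-spontaneous (proceeds in reverse).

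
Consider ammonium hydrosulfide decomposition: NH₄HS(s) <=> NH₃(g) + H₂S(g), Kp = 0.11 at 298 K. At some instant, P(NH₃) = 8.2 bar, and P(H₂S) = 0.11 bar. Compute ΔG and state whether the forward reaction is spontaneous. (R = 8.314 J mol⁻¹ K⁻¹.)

ΔG = 5.21 kJ/mol; the forward reaction is non-spontaneous

(NH₄HS is a pure solid — omitted from Qp.)
Qp = P(NH₃)·P(H₂S) = (8.2)·(0.11) = 0.902
ΔG = RT ln(Qp/Kp) = (8.314 J mol⁻¹ K⁻¹)(298 K) × ln(0.902/0.11)
   = (2.478 kJ/mol)(2.104) = 5.21 kJ/mol
ΔG > 0, so the forward reaction is non-spontaneous (proceeds in reverse).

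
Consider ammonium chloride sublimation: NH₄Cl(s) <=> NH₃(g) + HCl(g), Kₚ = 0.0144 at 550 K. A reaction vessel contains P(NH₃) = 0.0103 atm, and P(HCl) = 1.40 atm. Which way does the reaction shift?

(NH₄Cl is a pure solid — omitted from Qₚ.)
Qₚ = P(NH₃)·P(HCl) = (0.0103)·(1.40) = 0.0144
Qₚ = 0.0144 = Kₚ, so the system is already at equilibrium.

neither direction; the system is at equilibrium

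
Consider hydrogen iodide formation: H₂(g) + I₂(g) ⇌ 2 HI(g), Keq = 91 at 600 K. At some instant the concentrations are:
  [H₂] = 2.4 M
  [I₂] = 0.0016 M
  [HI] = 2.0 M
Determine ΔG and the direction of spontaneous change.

Q = [HI]² / ([H₂]·[I₂]) = (2.0)² / ((2.4)·(0.0016)) = 1040
ΔG = RT ln(Q/Keq) = (8.314 J mol⁻¹ K⁻¹)(600 K) × ln(1040/91)
   = (4.988 kJ/mol)(2.436) = 12.2 kJ/mol
ΔG > 0, so the forward reaction is non-spontaneous (proceeds in reverse).

ΔG = 12.2 kJ/mol; the forward reaction is non-spontaneous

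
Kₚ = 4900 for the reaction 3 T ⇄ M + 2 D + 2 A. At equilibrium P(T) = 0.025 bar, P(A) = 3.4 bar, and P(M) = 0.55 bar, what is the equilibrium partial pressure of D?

P(D) = 0.11 bar

At equilibrium, Kₚ = P(M)·P(D)²·P(A)² / P(T)³ = 4900.
(0.55)·(P(D))²·(3.4)² / (0.025)³ = 4900
P(D)² = 0.0120 ⇒ P(D) = 0.11 bar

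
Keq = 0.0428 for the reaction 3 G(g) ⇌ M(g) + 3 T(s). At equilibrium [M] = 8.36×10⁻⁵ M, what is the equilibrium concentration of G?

[G] = 0.125 M

(T is a pure solid — omitted from Keq.)
At equilibrium, Keq = [M] / [G]³ = 0.0428.
(8.36×10⁻⁵) / ([G])³ = 0.0428
[G]³ = 0.00195 ⇒ [G] = 0.125 M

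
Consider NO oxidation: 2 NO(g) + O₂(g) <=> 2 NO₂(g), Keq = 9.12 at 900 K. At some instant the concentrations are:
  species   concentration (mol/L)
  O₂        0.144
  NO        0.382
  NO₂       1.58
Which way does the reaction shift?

Q = [NO₂]² / ([NO]²·[O₂]) = (1.58)² / ((0.382)²·(0.144)) = 119
Q = 119 > Keq = 9.12, so the reverse reaction proceeds.

in the reverse direction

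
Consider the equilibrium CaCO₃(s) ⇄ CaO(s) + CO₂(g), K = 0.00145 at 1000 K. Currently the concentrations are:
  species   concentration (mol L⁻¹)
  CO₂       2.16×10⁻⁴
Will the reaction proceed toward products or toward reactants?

to the right

(CaCO₃, CaO are pure solids — omitted from Q.)
Q = [CO₂] = 2.16×10⁻⁴
Q = 2.16×10⁻⁴ < K = 0.00145, so the forward reaction proceeds.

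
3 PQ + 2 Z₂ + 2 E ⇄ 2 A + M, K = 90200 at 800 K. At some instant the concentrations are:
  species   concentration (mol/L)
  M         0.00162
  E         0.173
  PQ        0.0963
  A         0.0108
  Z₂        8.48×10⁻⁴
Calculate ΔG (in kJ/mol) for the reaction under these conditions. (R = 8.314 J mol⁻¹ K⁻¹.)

ΔG = -14.7 kJ/mol

Q = [A]²·[M] / ([PQ]³·[Z₂]²·[E]²) = (0.0108)²·(0.00162) / ((0.0963)³·(8.48×10⁻⁴)²·(0.173)²) = 9830
ΔG = RT ln(Q/K) = (8.314 J mol⁻¹ K⁻¹)(800 K) × ln(9830/90200)
   = (6.651 kJ/mol)(-2.217) = -14.7 kJ/mol
ΔG < 0, so the forward reaction is spontaneous (proceeds forward).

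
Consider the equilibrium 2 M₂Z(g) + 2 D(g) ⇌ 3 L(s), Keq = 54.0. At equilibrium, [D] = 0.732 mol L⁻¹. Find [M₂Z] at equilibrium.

[M₂Z] = 0.186 mol L⁻¹

(L is a pure solid — omitted from Keq.)
At equilibrium, Keq = 1 / ([M₂Z]²·[D]²) = 54.0.
1 / (([M₂Z])²·(0.732)²) = 54.0
[M₂Z]² = 0.0346 ⇒ [M₂Z] = 0.186 mol L⁻¹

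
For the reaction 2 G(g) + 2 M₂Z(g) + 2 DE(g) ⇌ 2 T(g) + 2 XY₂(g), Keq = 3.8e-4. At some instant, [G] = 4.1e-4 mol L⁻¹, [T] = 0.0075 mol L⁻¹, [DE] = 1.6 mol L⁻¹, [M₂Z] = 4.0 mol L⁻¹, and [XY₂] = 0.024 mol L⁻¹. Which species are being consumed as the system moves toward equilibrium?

Q = [T]²·[XY₂]² / ([G]²·[M₂Z]²·[DE]²) = (0.0075)²·(0.024)² / ((4.1e-4)²·(4.0)²·(1.6)²) = 0.0047
Q = 0.0047 > Keq = 3.8e-4: net reverse reaction.

T, XY₂ (products)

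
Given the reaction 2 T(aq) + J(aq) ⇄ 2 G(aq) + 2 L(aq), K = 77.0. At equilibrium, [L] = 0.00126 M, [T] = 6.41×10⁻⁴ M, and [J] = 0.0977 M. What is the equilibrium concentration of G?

At equilibrium, K = [G]²·[L]² / ([T]²·[J]) = 77.0.
([G])²·(0.00126)² / ((6.41×10⁻⁴)²·(0.0977)) = 77.0
[G]² = 1.95 ⇒ [G] = 1.40 M

[G] = 1.40 M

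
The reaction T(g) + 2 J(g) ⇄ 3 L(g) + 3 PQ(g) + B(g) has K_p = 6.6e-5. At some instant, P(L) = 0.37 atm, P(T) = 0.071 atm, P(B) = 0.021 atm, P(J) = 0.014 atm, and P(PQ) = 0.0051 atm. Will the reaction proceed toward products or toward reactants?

toward products

Q_p = P(L)³·P(PQ)³·P(B) / (P(T)·P(J)²) = (0.37)³·(0.0051)³·(0.021) / ((0.071)·(0.014)²) = 1.0e-5
Q_p = 1.0e-5 < K_p = 6.6e-5, so the forward reaction proceeds.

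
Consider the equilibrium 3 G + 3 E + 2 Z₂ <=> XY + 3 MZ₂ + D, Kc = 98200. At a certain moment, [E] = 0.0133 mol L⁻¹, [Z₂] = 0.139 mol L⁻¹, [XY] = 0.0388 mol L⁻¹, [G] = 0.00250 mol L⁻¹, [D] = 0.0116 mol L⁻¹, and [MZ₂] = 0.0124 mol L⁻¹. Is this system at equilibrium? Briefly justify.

no; Q > K, reaction proceeds in reverse

Qc = [XY]·[MZ₂]³·[D] / ([G]³·[E]³·[Z₂]²) = (0.0388)·(0.0124)³·(0.0116) / ((0.00250)³·(0.0133)³·(0.139)²) = 1.21×10⁶
Qc = 1.21×10⁶ > Kc = 98200: net reverse reaction.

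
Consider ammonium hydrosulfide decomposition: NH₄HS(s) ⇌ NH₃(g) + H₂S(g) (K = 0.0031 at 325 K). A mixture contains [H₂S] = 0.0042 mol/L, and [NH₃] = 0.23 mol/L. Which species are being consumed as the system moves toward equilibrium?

(NH₄HS is a pure solid — omitted from Q.)
Q = [NH₃]·[H₂S] = (0.23)·(0.0042) = 9.7×10⁻⁴
Q = 9.7×10⁻⁴ < K = 0.0031: net forward reaction.

NH₄HS (reactants)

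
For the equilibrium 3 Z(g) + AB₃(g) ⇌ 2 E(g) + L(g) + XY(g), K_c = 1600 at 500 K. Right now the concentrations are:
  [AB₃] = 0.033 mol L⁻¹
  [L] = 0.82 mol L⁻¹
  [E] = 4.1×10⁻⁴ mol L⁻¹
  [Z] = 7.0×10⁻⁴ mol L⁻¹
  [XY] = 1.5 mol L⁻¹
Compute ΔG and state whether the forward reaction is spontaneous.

ΔG = 10.1 kJ/mol; the forward reaction is non-spontaneous

Q_c = [E]²·[L]·[XY] / ([Z]³·[AB₃]) = (4.1×10⁻⁴)²·(0.82)·(1.5) / ((7.0×10⁻⁴)³·(0.033)) = 18300
ΔG = RT ln(Q_c/K_c) = (8.314 J mol⁻¹ K⁻¹)(500 K) × ln(18300/1600)
   = (4.157 kJ/mol)(2.437) = 10.1 kJ/mol
ΔG > 0, so the forward reaction is non-spontaneous (proceeds in reverse).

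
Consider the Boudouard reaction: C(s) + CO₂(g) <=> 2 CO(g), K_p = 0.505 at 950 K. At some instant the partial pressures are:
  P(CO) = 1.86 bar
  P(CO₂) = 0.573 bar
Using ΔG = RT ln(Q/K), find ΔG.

(C is a pure solid — omitted from Q_p.)
Q_p = P(CO)² / P(CO₂) = (1.86)² / (0.573) = 6.04
ΔG = RT ln(Q_p/K_p) = (8.314 J mol⁻¹ K⁻¹)(950 K) × ln(6.04/0.505)
   = (7.898 kJ/mol)(2.482) = 19.6 kJ/mol
ΔG > 0, so the forward reaction is non-spontaneous (proceeds in reverse).

ΔG = 19.6 kJ/mol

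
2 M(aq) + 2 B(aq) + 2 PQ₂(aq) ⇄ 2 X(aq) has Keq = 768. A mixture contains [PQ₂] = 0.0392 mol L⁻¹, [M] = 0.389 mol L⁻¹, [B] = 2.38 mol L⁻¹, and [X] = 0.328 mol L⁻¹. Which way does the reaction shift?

Q = [X]² / ([M]²·[B]²·[PQ₂]²) = (0.328)² / ((0.389)²·(2.38)²·(0.0392)²) = 81.7
Q = 81.7 < Keq = 768, so the forward reaction proceeds.

to the right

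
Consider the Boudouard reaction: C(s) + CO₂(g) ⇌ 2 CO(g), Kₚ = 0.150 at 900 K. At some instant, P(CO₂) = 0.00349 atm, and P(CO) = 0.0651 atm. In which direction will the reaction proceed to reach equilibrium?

(C is a pure solid — omitted from Qₚ.)
Qₚ = P(CO)² / P(CO₂) = (0.0651)² / (0.00349) = 1.21
Qₚ = 1.21 > Kₚ = 0.150, so the reverse reaction proceeds.

reverse (toward reactants)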